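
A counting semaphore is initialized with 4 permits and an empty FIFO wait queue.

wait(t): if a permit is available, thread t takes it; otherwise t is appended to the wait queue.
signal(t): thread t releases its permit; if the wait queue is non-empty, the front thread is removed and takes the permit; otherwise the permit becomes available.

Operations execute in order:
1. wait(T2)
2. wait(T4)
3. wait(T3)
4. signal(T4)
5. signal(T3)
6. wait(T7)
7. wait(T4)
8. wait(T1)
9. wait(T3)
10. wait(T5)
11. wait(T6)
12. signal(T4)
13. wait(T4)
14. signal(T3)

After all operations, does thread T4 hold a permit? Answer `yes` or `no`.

Answer: no

Derivation:
Step 1: wait(T2) -> count=3 queue=[] holders={T2}
Step 2: wait(T4) -> count=2 queue=[] holders={T2,T4}
Step 3: wait(T3) -> count=1 queue=[] holders={T2,T3,T4}
Step 4: signal(T4) -> count=2 queue=[] holders={T2,T3}
Step 5: signal(T3) -> count=3 queue=[] holders={T2}
Step 6: wait(T7) -> count=2 queue=[] holders={T2,T7}
Step 7: wait(T4) -> count=1 queue=[] holders={T2,T4,T7}
Step 8: wait(T1) -> count=0 queue=[] holders={T1,T2,T4,T7}
Step 9: wait(T3) -> count=0 queue=[T3] holders={T1,T2,T4,T7}
Step 10: wait(T5) -> count=0 queue=[T3,T5] holders={T1,T2,T4,T7}
Step 11: wait(T6) -> count=0 queue=[T3,T5,T6] holders={T1,T2,T4,T7}
Step 12: signal(T4) -> count=0 queue=[T5,T6] holders={T1,T2,T3,T7}
Step 13: wait(T4) -> count=0 queue=[T5,T6,T4] holders={T1,T2,T3,T7}
Step 14: signal(T3) -> count=0 queue=[T6,T4] holders={T1,T2,T5,T7}
Final holders: {T1,T2,T5,T7} -> T4 not in holders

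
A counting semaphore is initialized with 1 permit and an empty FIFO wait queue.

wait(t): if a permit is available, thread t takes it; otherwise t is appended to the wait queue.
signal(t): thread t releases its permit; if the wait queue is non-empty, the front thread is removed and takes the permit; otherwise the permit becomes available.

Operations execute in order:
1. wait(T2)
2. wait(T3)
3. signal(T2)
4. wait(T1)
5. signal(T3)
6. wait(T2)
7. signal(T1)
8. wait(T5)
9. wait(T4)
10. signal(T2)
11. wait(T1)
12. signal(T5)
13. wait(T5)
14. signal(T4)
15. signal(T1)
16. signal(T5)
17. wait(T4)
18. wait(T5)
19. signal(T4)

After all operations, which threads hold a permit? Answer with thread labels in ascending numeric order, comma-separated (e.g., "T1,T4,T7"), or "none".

Answer: T5

Derivation:
Step 1: wait(T2) -> count=0 queue=[] holders={T2}
Step 2: wait(T3) -> count=0 queue=[T3] holders={T2}
Step 3: signal(T2) -> count=0 queue=[] holders={T3}
Step 4: wait(T1) -> count=0 queue=[T1] holders={T3}
Step 5: signal(T3) -> count=0 queue=[] holders={T1}
Step 6: wait(T2) -> count=0 queue=[T2] holders={T1}
Step 7: signal(T1) -> count=0 queue=[] holders={T2}
Step 8: wait(T5) -> count=0 queue=[T5] holders={T2}
Step 9: wait(T4) -> count=0 queue=[T5,T4] holders={T2}
Step 10: signal(T2) -> count=0 queue=[T4] holders={T5}
Step 11: wait(T1) -> count=0 queue=[T4,T1] holders={T5}
Step 12: signal(T5) -> count=0 queue=[T1] holders={T4}
Step 13: wait(T5) -> count=0 queue=[T1,T5] holders={T4}
Step 14: signal(T4) -> count=0 queue=[T5] holders={T1}
Step 15: signal(T1) -> count=0 queue=[] holders={T5}
Step 16: signal(T5) -> count=1 queue=[] holders={none}
Step 17: wait(T4) -> count=0 queue=[] holders={T4}
Step 18: wait(T5) -> count=0 queue=[T5] holders={T4}
Step 19: signal(T4) -> count=0 queue=[] holders={T5}
Final holders: T5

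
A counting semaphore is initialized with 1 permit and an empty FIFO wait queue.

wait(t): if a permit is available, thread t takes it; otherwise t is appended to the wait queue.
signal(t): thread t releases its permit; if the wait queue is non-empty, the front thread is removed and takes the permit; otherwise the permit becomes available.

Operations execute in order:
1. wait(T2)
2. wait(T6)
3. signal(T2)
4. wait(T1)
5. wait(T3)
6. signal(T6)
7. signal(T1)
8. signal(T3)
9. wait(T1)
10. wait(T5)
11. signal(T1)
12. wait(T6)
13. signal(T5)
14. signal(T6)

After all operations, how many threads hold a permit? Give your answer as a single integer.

Step 1: wait(T2) -> count=0 queue=[] holders={T2}
Step 2: wait(T6) -> count=0 queue=[T6] holders={T2}
Step 3: signal(T2) -> count=0 queue=[] holders={T6}
Step 4: wait(T1) -> count=0 queue=[T1] holders={T6}
Step 5: wait(T3) -> count=0 queue=[T1,T3] holders={T6}
Step 6: signal(T6) -> count=0 queue=[T3] holders={T1}
Step 7: signal(T1) -> count=0 queue=[] holders={T3}
Step 8: signal(T3) -> count=1 queue=[] holders={none}
Step 9: wait(T1) -> count=0 queue=[] holders={T1}
Step 10: wait(T5) -> count=0 queue=[T5] holders={T1}
Step 11: signal(T1) -> count=0 queue=[] holders={T5}
Step 12: wait(T6) -> count=0 queue=[T6] holders={T5}
Step 13: signal(T5) -> count=0 queue=[] holders={T6}
Step 14: signal(T6) -> count=1 queue=[] holders={none}
Final holders: {none} -> 0 thread(s)

Answer: 0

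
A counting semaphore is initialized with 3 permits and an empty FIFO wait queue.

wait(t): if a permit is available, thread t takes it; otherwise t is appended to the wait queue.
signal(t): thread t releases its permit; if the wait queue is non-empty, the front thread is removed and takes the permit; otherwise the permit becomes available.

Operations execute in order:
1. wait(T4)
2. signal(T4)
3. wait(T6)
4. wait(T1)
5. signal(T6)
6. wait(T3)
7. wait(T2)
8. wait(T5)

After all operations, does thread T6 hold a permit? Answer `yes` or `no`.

Answer: no

Derivation:
Step 1: wait(T4) -> count=2 queue=[] holders={T4}
Step 2: signal(T4) -> count=3 queue=[] holders={none}
Step 3: wait(T6) -> count=2 queue=[] holders={T6}
Step 4: wait(T1) -> count=1 queue=[] holders={T1,T6}
Step 5: signal(T6) -> count=2 queue=[] holders={T1}
Step 6: wait(T3) -> count=1 queue=[] holders={T1,T3}
Step 7: wait(T2) -> count=0 queue=[] holders={T1,T2,T3}
Step 8: wait(T5) -> count=0 queue=[T5] holders={T1,T2,T3}
Final holders: {T1,T2,T3} -> T6 not in holders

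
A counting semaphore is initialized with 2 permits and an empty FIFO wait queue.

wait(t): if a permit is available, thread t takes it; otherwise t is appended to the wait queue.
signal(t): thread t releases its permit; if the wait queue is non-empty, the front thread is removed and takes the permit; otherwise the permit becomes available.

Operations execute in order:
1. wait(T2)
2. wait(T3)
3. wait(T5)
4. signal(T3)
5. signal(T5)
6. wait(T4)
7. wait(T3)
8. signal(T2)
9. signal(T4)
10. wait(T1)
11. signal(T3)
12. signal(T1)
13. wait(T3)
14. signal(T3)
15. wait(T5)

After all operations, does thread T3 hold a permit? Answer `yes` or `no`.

Answer: no

Derivation:
Step 1: wait(T2) -> count=1 queue=[] holders={T2}
Step 2: wait(T3) -> count=0 queue=[] holders={T2,T3}
Step 3: wait(T5) -> count=0 queue=[T5] holders={T2,T3}
Step 4: signal(T3) -> count=0 queue=[] holders={T2,T5}
Step 5: signal(T5) -> count=1 queue=[] holders={T2}
Step 6: wait(T4) -> count=0 queue=[] holders={T2,T4}
Step 7: wait(T3) -> count=0 queue=[T3] holders={T2,T4}
Step 8: signal(T2) -> count=0 queue=[] holders={T3,T4}
Step 9: signal(T4) -> count=1 queue=[] holders={T3}
Step 10: wait(T1) -> count=0 queue=[] holders={T1,T3}
Step 11: signal(T3) -> count=1 queue=[] holders={T1}
Step 12: signal(T1) -> count=2 queue=[] holders={none}
Step 13: wait(T3) -> count=1 queue=[] holders={T3}
Step 14: signal(T3) -> count=2 queue=[] holders={none}
Step 15: wait(T5) -> count=1 queue=[] holders={T5}
Final holders: {T5} -> T3 not in holders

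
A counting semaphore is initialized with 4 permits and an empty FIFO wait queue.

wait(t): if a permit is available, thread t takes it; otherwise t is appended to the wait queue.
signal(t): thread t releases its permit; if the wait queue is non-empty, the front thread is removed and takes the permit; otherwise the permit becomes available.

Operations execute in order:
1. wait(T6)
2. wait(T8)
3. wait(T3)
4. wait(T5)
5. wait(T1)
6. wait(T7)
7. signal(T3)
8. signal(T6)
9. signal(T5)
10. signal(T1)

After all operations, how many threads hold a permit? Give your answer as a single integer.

Answer: 2

Derivation:
Step 1: wait(T6) -> count=3 queue=[] holders={T6}
Step 2: wait(T8) -> count=2 queue=[] holders={T6,T8}
Step 3: wait(T3) -> count=1 queue=[] holders={T3,T6,T8}
Step 4: wait(T5) -> count=0 queue=[] holders={T3,T5,T6,T8}
Step 5: wait(T1) -> count=0 queue=[T1] holders={T3,T5,T6,T8}
Step 6: wait(T7) -> count=0 queue=[T1,T7] holders={T3,T5,T6,T8}
Step 7: signal(T3) -> count=0 queue=[T7] holders={T1,T5,T6,T8}
Step 8: signal(T6) -> count=0 queue=[] holders={T1,T5,T7,T8}
Step 9: signal(T5) -> count=1 queue=[] holders={T1,T7,T8}
Step 10: signal(T1) -> count=2 queue=[] holders={T7,T8}
Final holders: {T7,T8} -> 2 thread(s)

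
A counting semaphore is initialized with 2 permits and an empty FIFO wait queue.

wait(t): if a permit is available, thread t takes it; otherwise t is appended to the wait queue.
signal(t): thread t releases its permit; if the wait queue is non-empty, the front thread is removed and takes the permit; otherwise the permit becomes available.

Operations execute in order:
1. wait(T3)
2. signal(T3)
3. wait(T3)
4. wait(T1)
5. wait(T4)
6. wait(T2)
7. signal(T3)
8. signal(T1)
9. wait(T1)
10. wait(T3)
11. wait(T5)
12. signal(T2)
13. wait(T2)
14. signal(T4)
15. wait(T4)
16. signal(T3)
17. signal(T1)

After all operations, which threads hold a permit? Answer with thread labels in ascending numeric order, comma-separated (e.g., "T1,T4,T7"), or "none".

Step 1: wait(T3) -> count=1 queue=[] holders={T3}
Step 2: signal(T3) -> count=2 queue=[] holders={none}
Step 3: wait(T3) -> count=1 queue=[] holders={T3}
Step 4: wait(T1) -> count=0 queue=[] holders={T1,T3}
Step 5: wait(T4) -> count=0 queue=[T4] holders={T1,T3}
Step 6: wait(T2) -> count=0 queue=[T4,T2] holders={T1,T3}
Step 7: signal(T3) -> count=0 queue=[T2] holders={T1,T4}
Step 8: signal(T1) -> count=0 queue=[] holders={T2,T4}
Step 9: wait(T1) -> count=0 queue=[T1] holders={T2,T4}
Step 10: wait(T3) -> count=0 queue=[T1,T3] holders={T2,T4}
Step 11: wait(T5) -> count=0 queue=[T1,T3,T5] holders={T2,T4}
Step 12: signal(T2) -> count=0 queue=[T3,T5] holders={T1,T4}
Step 13: wait(T2) -> count=0 queue=[T3,T5,T2] holders={T1,T4}
Step 14: signal(T4) -> count=0 queue=[T5,T2] holders={T1,T3}
Step 15: wait(T4) -> count=0 queue=[T5,T2,T4] holders={T1,T3}
Step 16: signal(T3) -> count=0 queue=[T2,T4] holders={T1,T5}
Step 17: signal(T1) -> count=0 queue=[T4] holders={T2,T5}
Final holders: T2,T5

Answer: T2,T5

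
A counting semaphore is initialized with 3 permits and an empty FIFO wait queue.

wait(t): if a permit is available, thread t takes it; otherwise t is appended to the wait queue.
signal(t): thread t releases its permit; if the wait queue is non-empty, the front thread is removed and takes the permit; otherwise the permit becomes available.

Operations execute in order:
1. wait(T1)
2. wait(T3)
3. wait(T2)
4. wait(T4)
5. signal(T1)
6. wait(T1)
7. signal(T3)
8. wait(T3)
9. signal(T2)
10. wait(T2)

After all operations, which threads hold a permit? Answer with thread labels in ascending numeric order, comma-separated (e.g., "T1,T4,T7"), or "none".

Step 1: wait(T1) -> count=2 queue=[] holders={T1}
Step 2: wait(T3) -> count=1 queue=[] holders={T1,T3}
Step 3: wait(T2) -> count=0 queue=[] holders={T1,T2,T3}
Step 4: wait(T4) -> count=0 queue=[T4] holders={T1,T2,T3}
Step 5: signal(T1) -> count=0 queue=[] holders={T2,T3,T4}
Step 6: wait(T1) -> count=0 queue=[T1] holders={T2,T3,T4}
Step 7: signal(T3) -> count=0 queue=[] holders={T1,T2,T4}
Step 8: wait(T3) -> count=0 queue=[T3] holders={T1,T2,T4}
Step 9: signal(T2) -> count=0 queue=[] holders={T1,T3,T4}
Step 10: wait(T2) -> count=0 queue=[T2] holders={T1,T3,T4}
Final holders: T1,T3,T4

Answer: T1,T3,T4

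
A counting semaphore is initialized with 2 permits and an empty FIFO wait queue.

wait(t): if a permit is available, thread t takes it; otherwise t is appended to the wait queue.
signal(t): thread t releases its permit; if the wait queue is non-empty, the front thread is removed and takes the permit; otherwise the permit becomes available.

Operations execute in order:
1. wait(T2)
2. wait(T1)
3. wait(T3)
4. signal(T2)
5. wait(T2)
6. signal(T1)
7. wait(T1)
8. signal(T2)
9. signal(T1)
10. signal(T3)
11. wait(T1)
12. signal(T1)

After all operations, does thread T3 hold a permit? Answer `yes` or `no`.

Step 1: wait(T2) -> count=1 queue=[] holders={T2}
Step 2: wait(T1) -> count=0 queue=[] holders={T1,T2}
Step 3: wait(T3) -> count=0 queue=[T3] holders={T1,T2}
Step 4: signal(T2) -> count=0 queue=[] holders={T1,T3}
Step 5: wait(T2) -> count=0 queue=[T2] holders={T1,T3}
Step 6: signal(T1) -> count=0 queue=[] holders={T2,T3}
Step 7: wait(T1) -> count=0 queue=[T1] holders={T2,T3}
Step 8: signal(T2) -> count=0 queue=[] holders={T1,T3}
Step 9: signal(T1) -> count=1 queue=[] holders={T3}
Step 10: signal(T3) -> count=2 queue=[] holders={none}
Step 11: wait(T1) -> count=1 queue=[] holders={T1}
Step 12: signal(T1) -> count=2 queue=[] holders={none}
Final holders: {none} -> T3 not in holders

Answer: no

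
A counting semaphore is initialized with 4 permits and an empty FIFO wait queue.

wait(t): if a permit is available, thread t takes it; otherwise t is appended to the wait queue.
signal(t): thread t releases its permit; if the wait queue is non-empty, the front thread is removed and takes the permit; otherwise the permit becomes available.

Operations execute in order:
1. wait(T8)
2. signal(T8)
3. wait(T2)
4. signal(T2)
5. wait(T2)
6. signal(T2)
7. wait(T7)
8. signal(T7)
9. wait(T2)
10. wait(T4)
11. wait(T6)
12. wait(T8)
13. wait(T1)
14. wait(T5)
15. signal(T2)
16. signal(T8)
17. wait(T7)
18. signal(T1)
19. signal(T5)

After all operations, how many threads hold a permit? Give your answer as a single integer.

Step 1: wait(T8) -> count=3 queue=[] holders={T8}
Step 2: signal(T8) -> count=4 queue=[] holders={none}
Step 3: wait(T2) -> count=3 queue=[] holders={T2}
Step 4: signal(T2) -> count=4 queue=[] holders={none}
Step 5: wait(T2) -> count=3 queue=[] holders={T2}
Step 6: signal(T2) -> count=4 queue=[] holders={none}
Step 7: wait(T7) -> count=3 queue=[] holders={T7}
Step 8: signal(T7) -> count=4 queue=[] holders={none}
Step 9: wait(T2) -> count=3 queue=[] holders={T2}
Step 10: wait(T4) -> count=2 queue=[] holders={T2,T4}
Step 11: wait(T6) -> count=1 queue=[] holders={T2,T4,T6}
Step 12: wait(T8) -> count=0 queue=[] holders={T2,T4,T6,T8}
Step 13: wait(T1) -> count=0 queue=[T1] holders={T2,T4,T6,T8}
Step 14: wait(T5) -> count=0 queue=[T1,T5] holders={T2,T4,T6,T8}
Step 15: signal(T2) -> count=0 queue=[T5] holders={T1,T4,T6,T8}
Step 16: signal(T8) -> count=0 queue=[] holders={T1,T4,T5,T6}
Step 17: wait(T7) -> count=0 queue=[T7] holders={T1,T4,T5,T6}
Step 18: signal(T1) -> count=0 queue=[] holders={T4,T5,T6,T7}
Step 19: signal(T5) -> count=1 queue=[] holders={T4,T6,T7}
Final holders: {T4,T6,T7} -> 3 thread(s)

Answer: 3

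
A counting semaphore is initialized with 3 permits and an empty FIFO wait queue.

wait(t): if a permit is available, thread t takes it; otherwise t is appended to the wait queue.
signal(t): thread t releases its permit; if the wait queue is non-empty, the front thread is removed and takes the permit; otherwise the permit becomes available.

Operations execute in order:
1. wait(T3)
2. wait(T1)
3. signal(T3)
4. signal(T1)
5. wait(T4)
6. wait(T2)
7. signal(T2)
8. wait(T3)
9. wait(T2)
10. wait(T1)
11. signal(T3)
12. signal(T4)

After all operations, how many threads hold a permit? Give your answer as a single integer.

Answer: 2

Derivation:
Step 1: wait(T3) -> count=2 queue=[] holders={T3}
Step 2: wait(T1) -> count=1 queue=[] holders={T1,T3}
Step 3: signal(T3) -> count=2 queue=[] holders={T1}
Step 4: signal(T1) -> count=3 queue=[] holders={none}
Step 5: wait(T4) -> count=2 queue=[] holders={T4}
Step 6: wait(T2) -> count=1 queue=[] holders={T2,T4}
Step 7: signal(T2) -> count=2 queue=[] holders={T4}
Step 8: wait(T3) -> count=1 queue=[] holders={T3,T4}
Step 9: wait(T2) -> count=0 queue=[] holders={T2,T3,T4}
Step 10: wait(T1) -> count=0 queue=[T1] holders={T2,T3,T4}
Step 11: signal(T3) -> count=0 queue=[] holders={T1,T2,T4}
Step 12: signal(T4) -> count=1 queue=[] holders={T1,T2}
Final holders: {T1,T2} -> 2 thread(s)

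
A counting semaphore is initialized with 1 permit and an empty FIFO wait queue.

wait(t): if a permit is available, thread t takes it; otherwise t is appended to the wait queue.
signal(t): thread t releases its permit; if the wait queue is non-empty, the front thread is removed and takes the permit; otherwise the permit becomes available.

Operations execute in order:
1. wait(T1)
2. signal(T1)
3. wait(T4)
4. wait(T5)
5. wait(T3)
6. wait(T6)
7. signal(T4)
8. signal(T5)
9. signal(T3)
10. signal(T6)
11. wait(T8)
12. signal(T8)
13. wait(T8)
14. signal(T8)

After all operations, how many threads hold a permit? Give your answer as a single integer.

Step 1: wait(T1) -> count=0 queue=[] holders={T1}
Step 2: signal(T1) -> count=1 queue=[] holders={none}
Step 3: wait(T4) -> count=0 queue=[] holders={T4}
Step 4: wait(T5) -> count=0 queue=[T5] holders={T4}
Step 5: wait(T3) -> count=0 queue=[T5,T3] holders={T4}
Step 6: wait(T6) -> count=0 queue=[T5,T3,T6] holders={T4}
Step 7: signal(T4) -> count=0 queue=[T3,T6] holders={T5}
Step 8: signal(T5) -> count=0 queue=[T6] holders={T3}
Step 9: signal(T3) -> count=0 queue=[] holders={T6}
Step 10: signal(T6) -> count=1 queue=[] holders={none}
Step 11: wait(T8) -> count=0 queue=[] holders={T8}
Step 12: signal(T8) -> count=1 queue=[] holders={none}
Step 13: wait(T8) -> count=0 queue=[] holders={T8}
Step 14: signal(T8) -> count=1 queue=[] holders={none}
Final holders: {none} -> 0 thread(s)

Answer: 0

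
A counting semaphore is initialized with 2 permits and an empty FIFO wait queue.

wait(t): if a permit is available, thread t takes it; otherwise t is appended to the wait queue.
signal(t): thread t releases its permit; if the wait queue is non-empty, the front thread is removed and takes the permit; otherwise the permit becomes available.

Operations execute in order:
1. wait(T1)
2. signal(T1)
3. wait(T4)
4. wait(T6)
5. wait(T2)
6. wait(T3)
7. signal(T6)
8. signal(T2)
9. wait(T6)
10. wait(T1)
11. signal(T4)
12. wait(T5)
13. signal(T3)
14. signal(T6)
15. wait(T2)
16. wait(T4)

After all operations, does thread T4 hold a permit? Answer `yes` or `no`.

Answer: no

Derivation:
Step 1: wait(T1) -> count=1 queue=[] holders={T1}
Step 2: signal(T1) -> count=2 queue=[] holders={none}
Step 3: wait(T4) -> count=1 queue=[] holders={T4}
Step 4: wait(T6) -> count=0 queue=[] holders={T4,T6}
Step 5: wait(T2) -> count=0 queue=[T2] holders={T4,T6}
Step 6: wait(T3) -> count=0 queue=[T2,T3] holders={T4,T6}
Step 7: signal(T6) -> count=0 queue=[T3] holders={T2,T4}
Step 8: signal(T2) -> count=0 queue=[] holders={T3,T4}
Step 9: wait(T6) -> count=0 queue=[T6] holders={T3,T4}
Step 10: wait(T1) -> count=0 queue=[T6,T1] holders={T3,T4}
Step 11: signal(T4) -> count=0 queue=[T1] holders={T3,T6}
Step 12: wait(T5) -> count=0 queue=[T1,T5] holders={T3,T6}
Step 13: signal(T3) -> count=0 queue=[T5] holders={T1,T6}
Step 14: signal(T6) -> count=0 queue=[] holders={T1,T5}
Step 15: wait(T2) -> count=0 queue=[T2] holders={T1,T5}
Step 16: wait(T4) -> count=0 queue=[T2,T4] holders={T1,T5}
Final holders: {T1,T5} -> T4 not in holders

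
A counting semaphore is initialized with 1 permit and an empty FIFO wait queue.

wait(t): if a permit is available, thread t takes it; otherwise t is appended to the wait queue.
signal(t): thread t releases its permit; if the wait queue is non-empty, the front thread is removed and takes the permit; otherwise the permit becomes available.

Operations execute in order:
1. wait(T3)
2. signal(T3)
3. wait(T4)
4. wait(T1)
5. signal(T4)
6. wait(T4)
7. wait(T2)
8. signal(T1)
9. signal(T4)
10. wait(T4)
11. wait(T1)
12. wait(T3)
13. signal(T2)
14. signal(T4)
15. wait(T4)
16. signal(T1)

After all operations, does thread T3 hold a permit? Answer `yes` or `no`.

Answer: yes

Derivation:
Step 1: wait(T3) -> count=0 queue=[] holders={T3}
Step 2: signal(T3) -> count=1 queue=[] holders={none}
Step 3: wait(T4) -> count=0 queue=[] holders={T4}
Step 4: wait(T1) -> count=0 queue=[T1] holders={T4}
Step 5: signal(T4) -> count=0 queue=[] holders={T1}
Step 6: wait(T4) -> count=0 queue=[T4] holders={T1}
Step 7: wait(T2) -> count=0 queue=[T4,T2] holders={T1}
Step 8: signal(T1) -> count=0 queue=[T2] holders={T4}
Step 9: signal(T4) -> count=0 queue=[] holders={T2}
Step 10: wait(T4) -> count=0 queue=[T4] holders={T2}
Step 11: wait(T1) -> count=0 queue=[T4,T1] holders={T2}
Step 12: wait(T3) -> count=0 queue=[T4,T1,T3] holders={T2}
Step 13: signal(T2) -> count=0 queue=[T1,T3] holders={T4}
Step 14: signal(T4) -> count=0 queue=[T3] holders={T1}
Step 15: wait(T4) -> count=0 queue=[T3,T4] holders={T1}
Step 16: signal(T1) -> count=0 queue=[T4] holders={T3}
Final holders: {T3} -> T3 in holders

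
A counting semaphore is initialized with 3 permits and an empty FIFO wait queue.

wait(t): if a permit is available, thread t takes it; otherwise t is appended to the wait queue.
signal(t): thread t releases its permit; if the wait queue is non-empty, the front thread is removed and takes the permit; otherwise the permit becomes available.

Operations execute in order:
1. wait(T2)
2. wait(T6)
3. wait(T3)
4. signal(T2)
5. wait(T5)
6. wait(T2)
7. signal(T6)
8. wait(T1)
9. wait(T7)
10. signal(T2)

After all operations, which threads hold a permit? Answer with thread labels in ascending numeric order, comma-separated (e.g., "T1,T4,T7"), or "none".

Step 1: wait(T2) -> count=2 queue=[] holders={T2}
Step 2: wait(T6) -> count=1 queue=[] holders={T2,T6}
Step 3: wait(T3) -> count=0 queue=[] holders={T2,T3,T6}
Step 4: signal(T2) -> count=1 queue=[] holders={T3,T6}
Step 5: wait(T5) -> count=0 queue=[] holders={T3,T5,T6}
Step 6: wait(T2) -> count=0 queue=[T2] holders={T3,T5,T6}
Step 7: signal(T6) -> count=0 queue=[] holders={T2,T3,T5}
Step 8: wait(T1) -> count=0 queue=[T1] holders={T2,T3,T5}
Step 9: wait(T7) -> count=0 queue=[T1,T7] holders={T2,T3,T5}
Step 10: signal(T2) -> count=0 queue=[T7] holders={T1,T3,T5}
Final holders: T1,T3,T5

Answer: T1,T3,T5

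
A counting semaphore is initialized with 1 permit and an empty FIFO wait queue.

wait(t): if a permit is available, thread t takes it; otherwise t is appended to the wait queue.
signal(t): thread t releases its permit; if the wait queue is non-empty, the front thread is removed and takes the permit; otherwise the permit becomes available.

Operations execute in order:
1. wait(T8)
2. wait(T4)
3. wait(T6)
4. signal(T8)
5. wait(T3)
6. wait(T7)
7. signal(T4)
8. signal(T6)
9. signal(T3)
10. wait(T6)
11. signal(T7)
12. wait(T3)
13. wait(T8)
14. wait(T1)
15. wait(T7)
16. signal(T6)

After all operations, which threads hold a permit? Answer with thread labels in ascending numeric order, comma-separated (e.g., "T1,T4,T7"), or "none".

Answer: T3

Derivation:
Step 1: wait(T8) -> count=0 queue=[] holders={T8}
Step 2: wait(T4) -> count=0 queue=[T4] holders={T8}
Step 3: wait(T6) -> count=0 queue=[T4,T6] holders={T8}
Step 4: signal(T8) -> count=0 queue=[T6] holders={T4}
Step 5: wait(T3) -> count=0 queue=[T6,T3] holders={T4}
Step 6: wait(T7) -> count=0 queue=[T6,T3,T7] holders={T4}
Step 7: signal(T4) -> count=0 queue=[T3,T7] holders={T6}
Step 8: signal(T6) -> count=0 queue=[T7] holders={T3}
Step 9: signal(T3) -> count=0 queue=[] holders={T7}
Step 10: wait(T6) -> count=0 queue=[T6] holders={T7}
Step 11: signal(T7) -> count=0 queue=[] holders={T6}
Step 12: wait(T3) -> count=0 queue=[T3] holders={T6}
Step 13: wait(T8) -> count=0 queue=[T3,T8] holders={T6}
Step 14: wait(T1) -> count=0 queue=[T3,T8,T1] holders={T6}
Step 15: wait(T7) -> count=0 queue=[T3,T8,T1,T7] holders={T6}
Step 16: signal(T6) -> count=0 queue=[T8,T1,T7] holders={T3}
Final holders: T3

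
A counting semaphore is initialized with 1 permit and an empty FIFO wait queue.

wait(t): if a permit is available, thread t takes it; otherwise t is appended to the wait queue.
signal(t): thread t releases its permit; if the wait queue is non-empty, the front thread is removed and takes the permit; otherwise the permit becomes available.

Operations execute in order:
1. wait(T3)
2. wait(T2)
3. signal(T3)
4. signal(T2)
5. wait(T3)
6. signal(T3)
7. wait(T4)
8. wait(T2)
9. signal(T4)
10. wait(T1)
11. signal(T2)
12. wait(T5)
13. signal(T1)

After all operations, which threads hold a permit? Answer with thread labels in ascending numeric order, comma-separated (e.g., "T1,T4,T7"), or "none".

Step 1: wait(T3) -> count=0 queue=[] holders={T3}
Step 2: wait(T2) -> count=0 queue=[T2] holders={T3}
Step 3: signal(T3) -> count=0 queue=[] holders={T2}
Step 4: signal(T2) -> count=1 queue=[] holders={none}
Step 5: wait(T3) -> count=0 queue=[] holders={T3}
Step 6: signal(T3) -> count=1 queue=[] holders={none}
Step 7: wait(T4) -> count=0 queue=[] holders={T4}
Step 8: wait(T2) -> count=0 queue=[T2] holders={T4}
Step 9: signal(T4) -> count=0 queue=[] holders={T2}
Step 10: wait(T1) -> count=0 queue=[T1] holders={T2}
Step 11: signal(T2) -> count=0 queue=[] holders={T1}
Step 12: wait(T5) -> count=0 queue=[T5] holders={T1}
Step 13: signal(T1) -> count=0 queue=[] holders={T5}
Final holders: T5

Answer: T5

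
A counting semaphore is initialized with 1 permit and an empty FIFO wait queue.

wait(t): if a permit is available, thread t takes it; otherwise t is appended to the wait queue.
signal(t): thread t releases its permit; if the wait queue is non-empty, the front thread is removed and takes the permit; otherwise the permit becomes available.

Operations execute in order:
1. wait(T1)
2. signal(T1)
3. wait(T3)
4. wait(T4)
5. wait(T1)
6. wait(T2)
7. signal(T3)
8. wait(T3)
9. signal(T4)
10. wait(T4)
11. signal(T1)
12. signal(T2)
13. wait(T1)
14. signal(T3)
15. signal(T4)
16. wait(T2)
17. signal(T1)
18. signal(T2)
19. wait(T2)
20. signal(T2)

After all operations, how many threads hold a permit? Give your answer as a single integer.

Answer: 0

Derivation:
Step 1: wait(T1) -> count=0 queue=[] holders={T1}
Step 2: signal(T1) -> count=1 queue=[] holders={none}
Step 3: wait(T3) -> count=0 queue=[] holders={T3}
Step 4: wait(T4) -> count=0 queue=[T4] holders={T3}
Step 5: wait(T1) -> count=0 queue=[T4,T1] holders={T3}
Step 6: wait(T2) -> count=0 queue=[T4,T1,T2] holders={T3}
Step 7: signal(T3) -> count=0 queue=[T1,T2] holders={T4}
Step 8: wait(T3) -> count=0 queue=[T1,T2,T3] holders={T4}
Step 9: signal(T4) -> count=0 queue=[T2,T3] holders={T1}
Step 10: wait(T4) -> count=0 queue=[T2,T3,T4] holders={T1}
Step 11: signal(T1) -> count=0 queue=[T3,T4] holders={T2}
Step 12: signal(T2) -> count=0 queue=[T4] holders={T3}
Step 13: wait(T1) -> count=0 queue=[T4,T1] holders={T3}
Step 14: signal(T3) -> count=0 queue=[T1] holders={T4}
Step 15: signal(T4) -> count=0 queue=[] holders={T1}
Step 16: wait(T2) -> count=0 queue=[T2] holders={T1}
Step 17: signal(T1) -> count=0 queue=[] holders={T2}
Step 18: signal(T2) -> count=1 queue=[] holders={none}
Step 19: wait(T2) -> count=0 queue=[] holders={T2}
Step 20: signal(T2) -> count=1 queue=[] holders={none}
Final holders: {none} -> 0 thread(s)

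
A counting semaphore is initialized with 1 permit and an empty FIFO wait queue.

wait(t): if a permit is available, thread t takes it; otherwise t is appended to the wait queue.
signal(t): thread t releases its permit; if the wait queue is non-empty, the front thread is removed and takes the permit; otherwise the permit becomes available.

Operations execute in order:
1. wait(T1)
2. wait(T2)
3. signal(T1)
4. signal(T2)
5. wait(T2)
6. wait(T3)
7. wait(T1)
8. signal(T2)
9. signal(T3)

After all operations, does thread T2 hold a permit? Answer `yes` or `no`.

Answer: no

Derivation:
Step 1: wait(T1) -> count=0 queue=[] holders={T1}
Step 2: wait(T2) -> count=0 queue=[T2] holders={T1}
Step 3: signal(T1) -> count=0 queue=[] holders={T2}
Step 4: signal(T2) -> count=1 queue=[] holders={none}
Step 5: wait(T2) -> count=0 queue=[] holders={T2}
Step 6: wait(T3) -> count=0 queue=[T3] holders={T2}
Step 7: wait(T1) -> count=0 queue=[T3,T1] holders={T2}
Step 8: signal(T2) -> count=0 queue=[T1] holders={T3}
Step 9: signal(T3) -> count=0 queue=[] holders={T1}
Final holders: {T1} -> T2 not in holders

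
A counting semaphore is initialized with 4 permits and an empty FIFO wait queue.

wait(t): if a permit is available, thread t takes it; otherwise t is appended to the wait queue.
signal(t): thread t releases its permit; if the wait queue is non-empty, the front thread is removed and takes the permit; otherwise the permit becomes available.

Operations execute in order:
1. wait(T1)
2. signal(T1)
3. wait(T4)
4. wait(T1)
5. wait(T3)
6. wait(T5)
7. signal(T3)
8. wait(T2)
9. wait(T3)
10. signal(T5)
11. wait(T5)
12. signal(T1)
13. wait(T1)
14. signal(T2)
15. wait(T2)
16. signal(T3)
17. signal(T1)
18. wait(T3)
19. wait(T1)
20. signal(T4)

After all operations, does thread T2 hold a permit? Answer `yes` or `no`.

Step 1: wait(T1) -> count=3 queue=[] holders={T1}
Step 2: signal(T1) -> count=4 queue=[] holders={none}
Step 3: wait(T4) -> count=3 queue=[] holders={T4}
Step 4: wait(T1) -> count=2 queue=[] holders={T1,T4}
Step 5: wait(T3) -> count=1 queue=[] holders={T1,T3,T4}
Step 6: wait(T5) -> count=0 queue=[] holders={T1,T3,T4,T5}
Step 7: signal(T3) -> count=1 queue=[] holders={T1,T4,T5}
Step 8: wait(T2) -> count=0 queue=[] holders={T1,T2,T4,T5}
Step 9: wait(T3) -> count=0 queue=[T3] holders={T1,T2,T4,T5}
Step 10: signal(T5) -> count=0 queue=[] holders={T1,T2,T3,T4}
Step 11: wait(T5) -> count=0 queue=[T5] holders={T1,T2,T3,T4}
Step 12: signal(T1) -> count=0 queue=[] holders={T2,T3,T4,T5}
Step 13: wait(T1) -> count=0 queue=[T1] holders={T2,T3,T4,T5}
Step 14: signal(T2) -> count=0 queue=[] holders={T1,T3,T4,T5}
Step 15: wait(T2) -> count=0 queue=[T2] holders={T1,T3,T4,T5}
Step 16: signal(T3) -> count=0 queue=[] holders={T1,T2,T4,T5}
Step 17: signal(T1) -> count=1 queue=[] holders={T2,T4,T5}
Step 18: wait(T3) -> count=0 queue=[] holders={T2,T3,T4,T5}
Step 19: wait(T1) -> count=0 queue=[T1] holders={T2,T3,T4,T5}
Step 20: signal(T4) -> count=0 queue=[] holders={T1,T2,T3,T5}
Final holders: {T1,T2,T3,T5} -> T2 in holders

Answer: yes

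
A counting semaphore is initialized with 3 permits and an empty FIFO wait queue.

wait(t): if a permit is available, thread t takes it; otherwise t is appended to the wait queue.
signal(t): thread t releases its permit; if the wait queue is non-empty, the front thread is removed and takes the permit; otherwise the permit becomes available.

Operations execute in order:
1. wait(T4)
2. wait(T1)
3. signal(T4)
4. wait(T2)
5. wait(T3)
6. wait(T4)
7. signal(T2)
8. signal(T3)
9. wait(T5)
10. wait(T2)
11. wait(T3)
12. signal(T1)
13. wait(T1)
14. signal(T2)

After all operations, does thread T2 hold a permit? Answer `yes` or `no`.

Step 1: wait(T4) -> count=2 queue=[] holders={T4}
Step 2: wait(T1) -> count=1 queue=[] holders={T1,T4}
Step 3: signal(T4) -> count=2 queue=[] holders={T1}
Step 4: wait(T2) -> count=1 queue=[] holders={T1,T2}
Step 5: wait(T3) -> count=0 queue=[] holders={T1,T2,T3}
Step 6: wait(T4) -> count=0 queue=[T4] holders={T1,T2,T3}
Step 7: signal(T2) -> count=0 queue=[] holders={T1,T3,T4}
Step 8: signal(T3) -> count=1 queue=[] holders={T1,T4}
Step 9: wait(T5) -> count=0 queue=[] holders={T1,T4,T5}
Step 10: wait(T2) -> count=0 queue=[T2] holders={T1,T4,T5}
Step 11: wait(T3) -> count=0 queue=[T2,T3] holders={T1,T4,T5}
Step 12: signal(T1) -> count=0 queue=[T3] holders={T2,T4,T5}
Step 13: wait(T1) -> count=0 queue=[T3,T1] holders={T2,T4,T5}
Step 14: signal(T2) -> count=0 queue=[T1] holders={T3,T4,T5}
Final holders: {T3,T4,T5} -> T2 not in holders

Answer: no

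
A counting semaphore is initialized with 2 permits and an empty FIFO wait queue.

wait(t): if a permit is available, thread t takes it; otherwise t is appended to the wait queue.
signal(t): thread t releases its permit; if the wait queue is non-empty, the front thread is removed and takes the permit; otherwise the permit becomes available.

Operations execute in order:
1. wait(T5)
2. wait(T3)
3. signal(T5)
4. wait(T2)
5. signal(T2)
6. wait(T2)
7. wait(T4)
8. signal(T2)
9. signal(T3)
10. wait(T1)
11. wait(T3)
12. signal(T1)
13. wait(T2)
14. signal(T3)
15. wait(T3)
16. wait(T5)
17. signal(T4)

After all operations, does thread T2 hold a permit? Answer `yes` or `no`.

Answer: yes

Derivation:
Step 1: wait(T5) -> count=1 queue=[] holders={T5}
Step 2: wait(T3) -> count=0 queue=[] holders={T3,T5}
Step 3: signal(T5) -> count=1 queue=[] holders={T3}
Step 4: wait(T2) -> count=0 queue=[] holders={T2,T3}
Step 5: signal(T2) -> count=1 queue=[] holders={T3}
Step 6: wait(T2) -> count=0 queue=[] holders={T2,T3}
Step 7: wait(T4) -> count=0 queue=[T4] holders={T2,T3}
Step 8: signal(T2) -> count=0 queue=[] holders={T3,T4}
Step 9: signal(T3) -> count=1 queue=[] holders={T4}
Step 10: wait(T1) -> count=0 queue=[] holders={T1,T4}
Step 11: wait(T3) -> count=0 queue=[T3] holders={T1,T4}
Step 12: signal(T1) -> count=0 queue=[] holders={T3,T4}
Step 13: wait(T2) -> count=0 queue=[T2] holders={T3,T4}
Step 14: signal(T3) -> count=0 queue=[] holders={T2,T4}
Step 15: wait(T3) -> count=0 queue=[T3] holders={T2,T4}
Step 16: wait(T5) -> count=0 queue=[T3,T5] holders={T2,T4}
Step 17: signal(T4) -> count=0 queue=[T5] holders={T2,T3}
Final holders: {T2,T3} -> T2 in holders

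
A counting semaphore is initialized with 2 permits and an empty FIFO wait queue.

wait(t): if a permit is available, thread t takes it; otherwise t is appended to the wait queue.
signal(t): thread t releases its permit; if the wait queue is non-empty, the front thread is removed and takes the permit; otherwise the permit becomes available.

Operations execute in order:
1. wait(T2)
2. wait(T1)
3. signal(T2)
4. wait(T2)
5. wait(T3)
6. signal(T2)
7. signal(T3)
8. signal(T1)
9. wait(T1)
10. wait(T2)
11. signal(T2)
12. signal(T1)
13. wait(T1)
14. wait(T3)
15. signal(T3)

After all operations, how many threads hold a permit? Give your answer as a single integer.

Answer: 1

Derivation:
Step 1: wait(T2) -> count=1 queue=[] holders={T2}
Step 2: wait(T1) -> count=0 queue=[] holders={T1,T2}
Step 3: signal(T2) -> count=1 queue=[] holders={T1}
Step 4: wait(T2) -> count=0 queue=[] holders={T1,T2}
Step 5: wait(T3) -> count=0 queue=[T3] holders={T1,T2}
Step 6: signal(T2) -> count=0 queue=[] holders={T1,T3}
Step 7: signal(T3) -> count=1 queue=[] holders={T1}
Step 8: signal(T1) -> count=2 queue=[] holders={none}
Step 9: wait(T1) -> count=1 queue=[] holders={T1}
Step 10: wait(T2) -> count=0 queue=[] holders={T1,T2}
Step 11: signal(T2) -> count=1 queue=[] holders={T1}
Step 12: signal(T1) -> count=2 queue=[] holders={none}
Step 13: wait(T1) -> count=1 queue=[] holders={T1}
Step 14: wait(T3) -> count=0 queue=[] holders={T1,T3}
Step 15: signal(T3) -> count=1 queue=[] holders={T1}
Final holders: {T1} -> 1 thread(s)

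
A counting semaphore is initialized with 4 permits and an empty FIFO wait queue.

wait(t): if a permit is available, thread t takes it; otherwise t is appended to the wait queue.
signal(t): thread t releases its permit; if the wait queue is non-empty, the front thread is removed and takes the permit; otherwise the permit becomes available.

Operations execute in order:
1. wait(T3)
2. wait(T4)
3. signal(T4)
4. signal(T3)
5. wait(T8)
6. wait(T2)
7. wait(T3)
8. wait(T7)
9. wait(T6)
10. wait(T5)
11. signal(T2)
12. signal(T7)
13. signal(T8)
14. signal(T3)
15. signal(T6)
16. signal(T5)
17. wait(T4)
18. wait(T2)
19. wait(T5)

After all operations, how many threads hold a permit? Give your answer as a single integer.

Answer: 3

Derivation:
Step 1: wait(T3) -> count=3 queue=[] holders={T3}
Step 2: wait(T4) -> count=2 queue=[] holders={T3,T4}
Step 3: signal(T4) -> count=3 queue=[] holders={T3}
Step 4: signal(T3) -> count=4 queue=[] holders={none}
Step 5: wait(T8) -> count=3 queue=[] holders={T8}
Step 6: wait(T2) -> count=2 queue=[] holders={T2,T8}
Step 7: wait(T3) -> count=1 queue=[] holders={T2,T3,T8}
Step 8: wait(T7) -> count=0 queue=[] holders={T2,T3,T7,T8}
Step 9: wait(T6) -> count=0 queue=[T6] holders={T2,T3,T7,T8}
Step 10: wait(T5) -> count=0 queue=[T6,T5] holders={T2,T3,T7,T8}
Step 11: signal(T2) -> count=0 queue=[T5] holders={T3,T6,T7,T8}
Step 12: signal(T7) -> count=0 queue=[] holders={T3,T5,T6,T8}
Step 13: signal(T8) -> count=1 queue=[] holders={T3,T5,T6}
Step 14: signal(T3) -> count=2 queue=[] holders={T5,T6}
Step 15: signal(T6) -> count=3 queue=[] holders={T5}
Step 16: signal(T5) -> count=4 queue=[] holders={none}
Step 17: wait(T4) -> count=3 queue=[] holders={T4}
Step 18: wait(T2) -> count=2 queue=[] holders={T2,T4}
Step 19: wait(T5) -> count=1 queue=[] holders={T2,T4,T5}
Final holders: {T2,T4,T5} -> 3 thread(s)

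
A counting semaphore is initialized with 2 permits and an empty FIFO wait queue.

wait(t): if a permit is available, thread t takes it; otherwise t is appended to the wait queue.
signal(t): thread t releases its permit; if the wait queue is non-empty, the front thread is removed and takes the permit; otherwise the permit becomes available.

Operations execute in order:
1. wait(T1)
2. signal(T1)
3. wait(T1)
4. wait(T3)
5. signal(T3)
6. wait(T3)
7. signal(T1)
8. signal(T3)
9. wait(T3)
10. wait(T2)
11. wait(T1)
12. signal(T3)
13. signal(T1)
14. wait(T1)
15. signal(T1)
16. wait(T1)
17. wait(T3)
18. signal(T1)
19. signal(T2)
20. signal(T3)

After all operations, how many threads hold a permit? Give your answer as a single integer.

Answer: 0

Derivation:
Step 1: wait(T1) -> count=1 queue=[] holders={T1}
Step 2: signal(T1) -> count=2 queue=[] holders={none}
Step 3: wait(T1) -> count=1 queue=[] holders={T1}
Step 4: wait(T3) -> count=0 queue=[] holders={T1,T3}
Step 5: signal(T3) -> count=1 queue=[] holders={T1}
Step 6: wait(T3) -> count=0 queue=[] holders={T1,T3}
Step 7: signal(T1) -> count=1 queue=[] holders={T3}
Step 8: signal(T3) -> count=2 queue=[] holders={none}
Step 9: wait(T3) -> count=1 queue=[] holders={T3}
Step 10: wait(T2) -> count=0 queue=[] holders={T2,T3}
Step 11: wait(T1) -> count=0 queue=[T1] holders={T2,T3}
Step 12: signal(T3) -> count=0 queue=[] holders={T1,T2}
Step 13: signal(T1) -> count=1 queue=[] holders={T2}
Step 14: wait(T1) -> count=0 queue=[] holders={T1,T2}
Step 15: signal(T1) -> count=1 queue=[] holders={T2}
Step 16: wait(T1) -> count=0 queue=[] holders={T1,T2}
Step 17: wait(T3) -> count=0 queue=[T3] holders={T1,T2}
Step 18: signal(T1) -> count=0 queue=[] holders={T2,T3}
Step 19: signal(T2) -> count=1 queue=[] holders={T3}
Step 20: signal(T3) -> count=2 queue=[] holders={none}
Final holders: {none} -> 0 thread(s)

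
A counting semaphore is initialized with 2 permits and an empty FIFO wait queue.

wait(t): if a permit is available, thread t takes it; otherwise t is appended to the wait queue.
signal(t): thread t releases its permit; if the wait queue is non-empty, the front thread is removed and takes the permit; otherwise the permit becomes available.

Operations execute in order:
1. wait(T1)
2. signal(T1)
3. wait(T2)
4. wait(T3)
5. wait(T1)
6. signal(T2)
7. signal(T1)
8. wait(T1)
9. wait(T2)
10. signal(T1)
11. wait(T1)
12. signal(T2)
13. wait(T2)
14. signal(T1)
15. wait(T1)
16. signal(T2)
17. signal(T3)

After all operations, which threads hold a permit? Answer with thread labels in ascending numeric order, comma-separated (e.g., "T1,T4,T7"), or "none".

Step 1: wait(T1) -> count=1 queue=[] holders={T1}
Step 2: signal(T1) -> count=2 queue=[] holders={none}
Step 3: wait(T2) -> count=1 queue=[] holders={T2}
Step 4: wait(T3) -> count=0 queue=[] holders={T2,T3}
Step 5: wait(T1) -> count=0 queue=[T1] holders={T2,T3}
Step 6: signal(T2) -> count=0 queue=[] holders={T1,T3}
Step 7: signal(T1) -> count=1 queue=[] holders={T3}
Step 8: wait(T1) -> count=0 queue=[] holders={T1,T3}
Step 9: wait(T2) -> count=0 queue=[T2] holders={T1,T3}
Step 10: signal(T1) -> count=0 queue=[] holders={T2,T3}
Step 11: wait(T1) -> count=0 queue=[T1] holders={T2,T3}
Step 12: signal(T2) -> count=0 queue=[] holders={T1,T3}
Step 13: wait(T2) -> count=0 queue=[T2] holders={T1,T3}
Step 14: signal(T1) -> count=0 queue=[] holders={T2,T3}
Step 15: wait(T1) -> count=0 queue=[T1] holders={T2,T3}
Step 16: signal(T2) -> count=0 queue=[] holders={T1,T3}
Step 17: signal(T3) -> count=1 queue=[] holders={T1}
Final holders: T1

Answer: T1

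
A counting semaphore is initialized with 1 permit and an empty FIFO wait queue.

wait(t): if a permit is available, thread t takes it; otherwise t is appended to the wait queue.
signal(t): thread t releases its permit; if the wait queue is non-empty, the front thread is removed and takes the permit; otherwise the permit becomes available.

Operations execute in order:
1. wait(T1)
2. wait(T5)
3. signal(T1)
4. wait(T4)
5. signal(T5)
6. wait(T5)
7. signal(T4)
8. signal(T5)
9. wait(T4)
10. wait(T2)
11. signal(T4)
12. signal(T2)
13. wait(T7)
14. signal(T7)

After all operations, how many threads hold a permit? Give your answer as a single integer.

Step 1: wait(T1) -> count=0 queue=[] holders={T1}
Step 2: wait(T5) -> count=0 queue=[T5] holders={T1}
Step 3: signal(T1) -> count=0 queue=[] holders={T5}
Step 4: wait(T4) -> count=0 queue=[T4] holders={T5}
Step 5: signal(T5) -> count=0 queue=[] holders={T4}
Step 6: wait(T5) -> count=0 queue=[T5] holders={T4}
Step 7: signal(T4) -> count=0 queue=[] holders={T5}
Step 8: signal(T5) -> count=1 queue=[] holders={none}
Step 9: wait(T4) -> count=0 queue=[] holders={T4}
Step 10: wait(T2) -> count=0 queue=[T2] holders={T4}
Step 11: signal(T4) -> count=0 queue=[] holders={T2}
Step 12: signal(T2) -> count=1 queue=[] holders={none}
Step 13: wait(T7) -> count=0 queue=[] holders={T7}
Step 14: signal(T7) -> count=1 queue=[] holders={none}
Final holders: {none} -> 0 thread(s)

Answer: 0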